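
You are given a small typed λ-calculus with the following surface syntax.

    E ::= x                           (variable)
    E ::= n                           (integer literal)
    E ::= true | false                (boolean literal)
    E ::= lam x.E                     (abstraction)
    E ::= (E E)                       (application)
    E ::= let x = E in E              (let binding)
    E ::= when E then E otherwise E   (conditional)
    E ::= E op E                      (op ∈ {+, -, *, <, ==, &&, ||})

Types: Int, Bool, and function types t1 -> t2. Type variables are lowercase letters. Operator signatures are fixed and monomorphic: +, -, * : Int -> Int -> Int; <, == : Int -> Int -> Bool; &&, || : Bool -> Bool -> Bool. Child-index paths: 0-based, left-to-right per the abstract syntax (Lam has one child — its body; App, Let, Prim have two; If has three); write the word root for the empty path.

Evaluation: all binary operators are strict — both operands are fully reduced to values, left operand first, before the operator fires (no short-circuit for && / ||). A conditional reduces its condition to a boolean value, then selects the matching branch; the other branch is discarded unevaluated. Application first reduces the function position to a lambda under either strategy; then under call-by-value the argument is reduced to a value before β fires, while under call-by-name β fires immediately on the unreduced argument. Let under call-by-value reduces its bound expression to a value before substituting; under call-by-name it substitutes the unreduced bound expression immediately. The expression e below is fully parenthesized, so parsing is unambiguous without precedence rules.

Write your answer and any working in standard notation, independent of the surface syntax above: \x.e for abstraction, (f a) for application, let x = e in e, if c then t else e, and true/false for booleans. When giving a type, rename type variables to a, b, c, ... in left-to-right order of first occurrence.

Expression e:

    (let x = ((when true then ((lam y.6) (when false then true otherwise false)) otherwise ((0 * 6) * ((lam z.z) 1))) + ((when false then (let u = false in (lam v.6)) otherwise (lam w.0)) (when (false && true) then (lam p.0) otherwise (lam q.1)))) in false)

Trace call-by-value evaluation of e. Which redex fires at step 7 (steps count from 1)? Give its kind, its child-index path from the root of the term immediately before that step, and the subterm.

Answer: beta at 0.1 : ((\w.0) (\q.1))

Trace:
step 0: (let x = ((if true then ((\y.6) (if false then true else false)) else ((0 * 6) * ((\z.z) 1))) + ((if false then (let u = false in (\v.6)) else (\w.0)) (if (false && true) then (\p.0) else (\q.1)))) in false)
step 1: [if@0.0] (let x = (((\y.6) (if false then true else false)) + ((if false then (let u = false in (\v.6)) else (\w.0)) (if (false && true) then (\p.0) else (\q.1)))) in false)
step 2: [if@0.0.1] (let x = (((\y.6) false) + ((if false then (let u = false in (\v.6)) else (\w.0)) (if (false && true) then (\p.0) else (\q.1)))) in false)
step 3: [beta@0.0] (let x = (6 + ((if false then (let u = false in (\v.6)) else (\w.0)) (if (false && true) then (\p.0) else (\q.1)))) in false)
step 4: [if@0.1.0] (let x = (6 + ((\w.0) (if (false && true) then (\p.0) else (\q.1)))) in false)
step 5: [delta@0.1.1.0] (let x = (6 + ((\w.0) (if false then (\p.0) else (\q.1)))) in false)
step 6: [if@0.1.1] (let x = (6 + ((\w.0) (\q.1))) in false)
step 7: [beta@0.1] (let x = (6 + 0) in false)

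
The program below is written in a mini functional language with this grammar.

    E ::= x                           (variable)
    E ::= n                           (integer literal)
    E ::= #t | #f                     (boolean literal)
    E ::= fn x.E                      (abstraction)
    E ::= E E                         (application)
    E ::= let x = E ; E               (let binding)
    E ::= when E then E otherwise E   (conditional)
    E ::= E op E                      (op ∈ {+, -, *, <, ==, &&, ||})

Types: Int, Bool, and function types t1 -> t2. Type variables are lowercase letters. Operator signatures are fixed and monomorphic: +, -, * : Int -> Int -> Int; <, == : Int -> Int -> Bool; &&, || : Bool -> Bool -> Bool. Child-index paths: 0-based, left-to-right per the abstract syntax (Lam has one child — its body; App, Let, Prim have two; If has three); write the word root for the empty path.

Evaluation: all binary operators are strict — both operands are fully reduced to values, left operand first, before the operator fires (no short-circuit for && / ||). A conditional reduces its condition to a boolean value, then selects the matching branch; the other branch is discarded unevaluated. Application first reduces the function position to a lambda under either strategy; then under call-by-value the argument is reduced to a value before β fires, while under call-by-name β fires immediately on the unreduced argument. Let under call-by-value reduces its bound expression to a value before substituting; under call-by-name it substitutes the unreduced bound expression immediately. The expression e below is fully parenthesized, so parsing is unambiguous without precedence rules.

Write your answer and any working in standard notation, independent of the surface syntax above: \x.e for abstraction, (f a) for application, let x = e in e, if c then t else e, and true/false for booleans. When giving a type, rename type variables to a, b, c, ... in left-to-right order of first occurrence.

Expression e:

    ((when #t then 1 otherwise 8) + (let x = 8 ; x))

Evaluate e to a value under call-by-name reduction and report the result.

Derivation:
step 0: ((if true then 1 else 8) + (let x = 8 in x))
step 1: [if@0] (1 + (let x = 8 in x))
step 2: [let@1] (1 + 8)
step 3: [delta@root] 9

Answer: 9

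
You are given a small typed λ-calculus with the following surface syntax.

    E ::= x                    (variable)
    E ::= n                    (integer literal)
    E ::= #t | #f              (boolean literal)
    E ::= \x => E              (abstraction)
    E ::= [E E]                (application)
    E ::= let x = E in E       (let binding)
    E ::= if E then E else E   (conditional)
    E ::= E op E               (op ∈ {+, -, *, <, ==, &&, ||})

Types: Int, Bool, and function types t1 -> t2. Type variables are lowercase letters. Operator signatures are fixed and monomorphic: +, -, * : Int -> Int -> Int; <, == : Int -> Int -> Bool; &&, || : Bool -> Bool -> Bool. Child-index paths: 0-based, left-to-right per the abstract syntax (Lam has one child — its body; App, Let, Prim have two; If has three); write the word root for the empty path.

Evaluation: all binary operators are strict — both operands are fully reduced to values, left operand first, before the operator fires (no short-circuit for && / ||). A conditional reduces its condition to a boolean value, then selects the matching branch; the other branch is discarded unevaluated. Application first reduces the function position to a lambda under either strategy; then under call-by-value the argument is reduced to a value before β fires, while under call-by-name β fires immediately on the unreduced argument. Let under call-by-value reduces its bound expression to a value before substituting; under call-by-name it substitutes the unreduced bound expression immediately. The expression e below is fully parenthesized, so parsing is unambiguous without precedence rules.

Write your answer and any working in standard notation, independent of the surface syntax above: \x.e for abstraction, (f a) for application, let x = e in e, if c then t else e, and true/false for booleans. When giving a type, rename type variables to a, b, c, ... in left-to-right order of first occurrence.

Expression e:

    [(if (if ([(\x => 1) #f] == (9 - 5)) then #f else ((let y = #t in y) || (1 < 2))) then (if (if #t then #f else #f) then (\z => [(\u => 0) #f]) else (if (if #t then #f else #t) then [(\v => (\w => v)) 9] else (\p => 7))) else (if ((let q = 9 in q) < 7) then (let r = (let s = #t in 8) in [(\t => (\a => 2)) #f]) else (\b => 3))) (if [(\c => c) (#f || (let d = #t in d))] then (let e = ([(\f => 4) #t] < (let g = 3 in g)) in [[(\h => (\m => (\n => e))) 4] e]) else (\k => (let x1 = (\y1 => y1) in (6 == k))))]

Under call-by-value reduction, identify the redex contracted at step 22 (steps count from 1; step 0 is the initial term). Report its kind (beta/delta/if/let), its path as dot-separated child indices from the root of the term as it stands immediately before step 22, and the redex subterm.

Answer: beta at 1 : ((\m.(\n.false)) false)

Working:
step 0: ((if (if (((\x.1) false) == (9 - 5)) then false else ((let y = true in y) || (1 < 2))) then (if (if true then false else false) then (\z.((\u.0) false)) else (if (if true then false else true) then ((\v.(\w.v)) 9) else (\p.7))) else (if ((let q = 9 in q) < 7) then (let r = (let s = true in 8) in ((\t.(\a.2)) false)) else (\b.3))) (if ((\c.c) (false || (let d = true in d))) then (let e = (((\f.4) true) < (let g = 3 in g)) in (((\h.(\m.(\n.e))) 4) e)) else (\k.(let x1 = (\y1.y1) in (6 == k)))))
step 1: [beta@0.0.0.0] ((if (if (1 == (9 - 5)) then false else ((let y = true in y) || (1 < 2))) then (if (if true then false else false) then (\z.((\u.0) false)) else (if (if true then false else true) then ((\v.(\w.v)) 9) else (\p.7))) else (if ((let q = 9 in q) < 7) then (let r = (let s = true in 8) in ((\t.(\a.2)) false)) else (\b.3))) (if ((\c.c) (false || (let d = true in d))) then (let e = (((\f.4) true) < (let g = 3 in g)) in (((\h.(\m.(\n.e))) 4) e)) else (\k.(let x1 = (\y1.y1) in (6 == k)))))
step 2: [delta@0.0.0.1] ((if (if (1 == 4) then false else ((let y = true in y) || (1 < 2))) then (if (if true then false else false) then (\z.((\u.0) false)) else (if (if true then false else true) then ((\v.(\w.v)) 9) else (\p.7))) else (if ((let q = 9 in q) < 7) then (let r = (let s = true in 8) in ((\t.(\a.2)) false)) else (\b.3))) (if ((\c.c) (false || (let d = true in d))) then (let e = (((\f.4) true) < (let g = 3 in g)) in (((\h.(\m.(\n.e))) 4) e)) else (\k.(let x1 = (\y1.y1) in (6 == k)))))
step 3: [delta@0.0.0] ((if (if false then false else ((let y = true in y) || (1 < 2))) then (if (if true then false else false) then (\z.((\u.0) false)) else (if (if true then false else true) then ((\v.(\w.v)) 9) else (\p.7))) else (if ((let q = 9 in q) < 7) then (let r = (let s = true in 8) in ((\t.(\a.2)) false)) else (\b.3))) (if ((\c.c) (false || (let d = true in d))) then (let e = (((\f.4) true) < (let g = 3 in g)) in (((\h.(\m.(\n.e))) 4) e)) else (\k.(let x1 = (\y1.y1) in (6 == k)))))
step 4: [if@0.0] ((if ((let y = true in y) || (1 < 2)) then (if (if true then false else false) then (\z.((\u.0) false)) else (if (if true then false else true) then ((\v.(\w.v)) 9) else (\p.7))) else (if ((let q = 9 in q) < 7) then (let r = (let s = true in 8) in ((\t.(\a.2)) false)) else (\b.3))) (if ((\c.c) (false || (let d = true in d))) then (let e = (((\f.4) true) < (let g = 3 in g)) in (((\h.(\m.(\n.e))) 4) e)) else (\k.(let x1 = (\y1.y1) in (6 == k)))))
step 5: [let@0.0.0] ((if (true || (1 < 2)) then (if (if true then false else false) then (\z.((\u.0) false)) else (if (if true then false else true) then ((\v.(\w.v)) 9) else (\p.7))) else (if ((let q = 9 in q) < 7) then (let r = (let s = true in 8) in ((\t.(\a.2)) false)) else (\b.3))) (if ((\c.c) (false || (let d = true in d))) then (let e = (((\f.4) true) < (let g = 3 in g)) in (((\h.(\m.(\n.e))) 4) e)) else (\k.(let x1 = (\y1.y1) in (6 == k)))))
step 6: [delta@0.0.1] ((if (true || true) then (if (if true then false else false) then (\z.((\u.0) false)) else (if (if true then false else true) then ((\v.(\w.v)) 9) else (\p.7))) else (if ((let q = 9 in q) < 7) then (let r = (let s = true in 8) in ((\t.(\a.2)) false)) else (\b.3))) (if ((\c.c) (false || (let d = true in d))) then (let e = (((\f.4) true) < (let g = 3 in g)) in (((\h.(\m.(\n.e))) 4) e)) else (\k.(let x1 = (\y1.y1) in (6 == k)))))
step 7: [delta@0.0] ((if true then (if (if true then false else false) then (\z.((\u.0) false)) else (if (if true then false else true) then ((\v.(\w.v)) 9) else (\p.7))) else (if ((let q = 9 in q) < 7) then (let r = (let s = true in 8) in ((\t.(\a.2)) false)) else (\b.3))) (if ((\c.c) (false || (let d = true in d))) then (let e = (((\f.4) true) < (let g = 3 in g)) in (((\h.(\m.(\n.e))) 4) e)) else (\k.(let x1 = (\y1.y1) in (6 == k)))))
step 8: [if@0] ((if (if true then false else false) then (\z.((\u.0) false)) else (if (if true then false else true) then ((\v.(\w.v)) 9) else (\p.7))) (if ((\c.c) (false || (let d = true in d))) then (let e = (((\f.4) true) < (let g = 3 in g)) in (((\h.(\m.(\n.e))) 4) e)) else (\k.(let x1 = (\y1.y1) in (6 == k)))))
step 9: [if@0.0] ((if false then (\z.((\u.0) false)) else (if (if true then false else true) then ((\v.(\w.v)) 9) else (\p.7))) (if ((\c.c) (false || (let d = true in d))) then (let e = (((\f.4) true) < (let g = 3 in g)) in (((\h.(\m.(\n.e))) 4) e)) else (\k.(let x1 = (\y1.y1) in (6 == k)))))
step 10: [if@0] ((if (if true then false else true) then ((\v.(\w.v)) 9) else (\p.7)) (if ((\c.c) (false || (let d = true in d))) then (let e = (((\f.4) true) < (let g = 3 in g)) in (((\h.(\m.(\n.e))) 4) e)) else (\k.(let x1 = (\y1.y1) in (6 == k)))))
step 11: [if@0.0] ((if false then ((\v.(\w.v)) 9) else (\p.7)) (if ((\c.c) (false || (let d = true in d))) then (let e = (((\f.4) true) < (let g = 3 in g)) in (((\h.(\m.(\n.e))) 4) e)) else (\k.(let x1 = (\y1.y1) in (6 == k)))))
step 12: [if@0] ((\p.7) (if ((\c.c) (false || (let d = true in d))) then (let e = (((\f.4) true) < (let g = 3 in g)) in (((\h.(\m.(\n.e))) 4) e)) else (\k.(let x1 = (\y1.y1) in (6 == k)))))
step 13: [let@1.0.1.1] ((\p.7) (if ((\c.c) (false || true)) then (let e = (((\f.4) true) < (let g = 3 in g)) in (((\h.(\m.(\n.e))) 4) e)) else (\k.(let x1 = (\y1.y1) in (6 == k)))))
step 14: [delta@1.0.1] ((\p.7) (if ((\c.c) true) then (let e = (((\f.4) true) < (let g = 3 in g)) in (((\h.(\m.(\n.e))) 4) e)) else (\k.(let x1 = (\y1.y1) in (6 == k)))))
step 15: [beta@1.0] ((\p.7) (if true then (let e = (((\f.4) true) < (let g = 3 in g)) in (((\h.(\m.(\n.e))) 4) e)) else (\k.(let x1 = (\y1.y1) in (6 == k)))))
step 16: [if@1] ((\p.7) (let e = (((\f.4) true) < (let g = 3 in g)) in (((\h.(\m.(\n.e))) 4) e)))
step 17: [beta@1.0.0] ((\p.7) (let e = (4 < (let g = 3 in g)) in (((\h.(\m.(\n.e))) 4) e)))
step 18: [let@1.0.1] ((\p.7) (let e = (4 < 3) in (((\h.(\m.(\n.e))) 4) e)))
step 19: [delta@1.0] ((\p.7) (let e = false in (((\h.(\m.(\n.e))) 4) e)))
step 20: [let@1] ((\p.7) (((\h.(\m.(\n.false))) 4) false))
step 21: [beta@1.0] ((\p.7) ((\m.(\n.false)) false))
step 22: [beta@1] ((\p.7) (\n.false))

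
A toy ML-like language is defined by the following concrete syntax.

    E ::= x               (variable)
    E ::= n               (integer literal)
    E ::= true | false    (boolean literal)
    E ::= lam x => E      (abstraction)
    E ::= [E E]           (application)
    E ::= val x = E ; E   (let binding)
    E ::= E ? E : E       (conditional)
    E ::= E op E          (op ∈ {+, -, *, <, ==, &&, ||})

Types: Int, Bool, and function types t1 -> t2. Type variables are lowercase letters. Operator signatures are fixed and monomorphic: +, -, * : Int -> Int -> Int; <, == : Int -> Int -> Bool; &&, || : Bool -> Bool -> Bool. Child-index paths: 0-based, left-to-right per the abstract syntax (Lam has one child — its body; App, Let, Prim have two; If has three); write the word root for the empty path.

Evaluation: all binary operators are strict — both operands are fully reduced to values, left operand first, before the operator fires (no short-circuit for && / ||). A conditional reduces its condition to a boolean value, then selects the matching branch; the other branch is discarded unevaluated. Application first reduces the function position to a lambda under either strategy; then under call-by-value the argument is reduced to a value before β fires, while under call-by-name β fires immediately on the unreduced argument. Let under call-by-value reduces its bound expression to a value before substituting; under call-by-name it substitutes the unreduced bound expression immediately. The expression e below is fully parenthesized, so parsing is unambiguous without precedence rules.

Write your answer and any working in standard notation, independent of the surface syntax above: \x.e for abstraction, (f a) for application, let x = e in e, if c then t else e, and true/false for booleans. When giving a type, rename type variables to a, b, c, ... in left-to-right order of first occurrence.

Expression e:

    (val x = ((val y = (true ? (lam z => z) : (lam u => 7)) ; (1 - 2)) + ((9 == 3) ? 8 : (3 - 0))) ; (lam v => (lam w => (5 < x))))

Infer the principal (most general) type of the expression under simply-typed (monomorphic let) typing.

Trace:
  unify Bool ~ Bool
z : a
\z._ : a -> a
\u._ : b -> Int
  unify a -> a ~ b -> Int
  unify a ~ b
  unify b ~ Int
let y : Int -> Int
  unify Int ~ Int
  unify Int ~ Int
  unify Int ~ Int
  unify Int ~ Int
  unify Int ~ Int
  unify Bool ~ Bool
  unify Int ~ Int
  unify Int ~ Int
  unify Int ~ Int
  unify Int ~ Int
let x : Int
  unify Int ~ Int
x : Int
  unify Int ~ Int
\w._ : d -> Bool
\v._ : c -> d -> Bool

Answer: a -> b -> Bool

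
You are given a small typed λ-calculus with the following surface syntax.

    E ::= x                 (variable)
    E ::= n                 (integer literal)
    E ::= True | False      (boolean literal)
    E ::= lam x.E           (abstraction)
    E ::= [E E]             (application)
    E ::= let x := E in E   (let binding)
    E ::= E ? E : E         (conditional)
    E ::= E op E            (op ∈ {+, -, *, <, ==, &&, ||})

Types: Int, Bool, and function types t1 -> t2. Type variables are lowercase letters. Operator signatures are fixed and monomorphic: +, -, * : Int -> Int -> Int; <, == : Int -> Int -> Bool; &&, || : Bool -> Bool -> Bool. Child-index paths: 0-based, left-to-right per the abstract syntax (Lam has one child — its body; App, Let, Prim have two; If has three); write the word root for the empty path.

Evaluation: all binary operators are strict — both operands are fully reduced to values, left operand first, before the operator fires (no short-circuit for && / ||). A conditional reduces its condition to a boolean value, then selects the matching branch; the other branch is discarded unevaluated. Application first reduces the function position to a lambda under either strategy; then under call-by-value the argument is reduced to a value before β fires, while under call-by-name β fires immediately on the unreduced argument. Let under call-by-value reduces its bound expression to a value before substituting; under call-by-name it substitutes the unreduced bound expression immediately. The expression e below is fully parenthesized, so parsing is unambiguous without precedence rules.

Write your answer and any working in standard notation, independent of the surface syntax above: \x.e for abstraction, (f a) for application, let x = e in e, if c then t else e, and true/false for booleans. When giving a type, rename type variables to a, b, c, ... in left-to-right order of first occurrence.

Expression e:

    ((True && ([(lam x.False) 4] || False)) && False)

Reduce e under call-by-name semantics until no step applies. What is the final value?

Trace:
step 0: ((true && (((\x.false) 4) || false)) && false)
step 1: [beta@0.1.0] ((true && (false || false)) && false)
step 2: [delta@0.1] ((true && false) && false)
step 3: [delta@0] (false && false)
step 4: [delta@root] false

Answer: false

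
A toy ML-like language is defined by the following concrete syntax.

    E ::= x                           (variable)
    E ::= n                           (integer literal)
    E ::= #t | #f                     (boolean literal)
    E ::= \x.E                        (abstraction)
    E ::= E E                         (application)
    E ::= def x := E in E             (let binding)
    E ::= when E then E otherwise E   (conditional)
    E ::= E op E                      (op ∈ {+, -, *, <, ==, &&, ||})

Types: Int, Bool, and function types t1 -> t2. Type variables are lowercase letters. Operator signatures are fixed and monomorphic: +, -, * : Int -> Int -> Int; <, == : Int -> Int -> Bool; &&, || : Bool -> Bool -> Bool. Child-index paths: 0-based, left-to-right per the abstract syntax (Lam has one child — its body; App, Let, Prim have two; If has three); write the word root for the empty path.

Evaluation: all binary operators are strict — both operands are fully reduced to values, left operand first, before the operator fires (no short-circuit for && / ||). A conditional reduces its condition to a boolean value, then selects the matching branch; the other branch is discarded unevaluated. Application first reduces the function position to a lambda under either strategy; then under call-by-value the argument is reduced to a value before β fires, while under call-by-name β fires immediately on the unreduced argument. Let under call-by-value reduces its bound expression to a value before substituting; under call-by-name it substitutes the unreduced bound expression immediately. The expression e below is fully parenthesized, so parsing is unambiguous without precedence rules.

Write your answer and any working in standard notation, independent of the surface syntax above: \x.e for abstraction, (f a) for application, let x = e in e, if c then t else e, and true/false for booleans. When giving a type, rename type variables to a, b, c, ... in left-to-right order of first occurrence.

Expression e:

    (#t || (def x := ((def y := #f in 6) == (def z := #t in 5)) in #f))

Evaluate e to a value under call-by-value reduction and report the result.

Derivation:
step 0: (true || (let x = ((let y = false in 6) == (let z = true in 5)) in false))
step 1: [let@1.0.0] (true || (let x = (6 == (let z = true in 5)) in false))
step 2: [let@1.0.1] (true || (let x = (6 == 5) in false))
step 3: [delta@1.0] (true || (let x = false in false))
step 4: [let@1] (true || false)
step 5: [delta@root] true

Answer: true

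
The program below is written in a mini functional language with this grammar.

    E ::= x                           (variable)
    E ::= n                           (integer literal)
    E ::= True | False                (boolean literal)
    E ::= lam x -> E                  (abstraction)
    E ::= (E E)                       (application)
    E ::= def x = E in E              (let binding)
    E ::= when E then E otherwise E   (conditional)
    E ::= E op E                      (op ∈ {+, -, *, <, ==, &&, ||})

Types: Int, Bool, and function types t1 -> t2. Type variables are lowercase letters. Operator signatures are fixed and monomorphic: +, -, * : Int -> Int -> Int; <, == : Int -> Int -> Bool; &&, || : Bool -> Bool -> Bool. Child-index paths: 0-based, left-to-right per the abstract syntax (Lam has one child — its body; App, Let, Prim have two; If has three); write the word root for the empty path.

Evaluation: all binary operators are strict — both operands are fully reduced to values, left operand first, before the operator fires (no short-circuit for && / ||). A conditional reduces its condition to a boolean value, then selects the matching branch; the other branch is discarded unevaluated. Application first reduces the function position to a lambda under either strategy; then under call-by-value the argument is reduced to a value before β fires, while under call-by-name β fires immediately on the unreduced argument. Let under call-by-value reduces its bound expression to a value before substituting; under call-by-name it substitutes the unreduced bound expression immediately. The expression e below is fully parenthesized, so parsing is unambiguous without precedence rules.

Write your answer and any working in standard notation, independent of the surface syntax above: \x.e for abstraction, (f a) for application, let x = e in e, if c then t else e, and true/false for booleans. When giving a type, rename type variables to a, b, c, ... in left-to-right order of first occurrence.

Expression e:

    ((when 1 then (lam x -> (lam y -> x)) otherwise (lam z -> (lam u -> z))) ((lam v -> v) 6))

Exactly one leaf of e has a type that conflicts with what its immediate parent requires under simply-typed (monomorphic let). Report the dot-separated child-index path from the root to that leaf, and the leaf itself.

Derivation:
  unify Int ~ Bool
  FAIL: mismatch Int ~ Bool

Answer: 0.0 : 1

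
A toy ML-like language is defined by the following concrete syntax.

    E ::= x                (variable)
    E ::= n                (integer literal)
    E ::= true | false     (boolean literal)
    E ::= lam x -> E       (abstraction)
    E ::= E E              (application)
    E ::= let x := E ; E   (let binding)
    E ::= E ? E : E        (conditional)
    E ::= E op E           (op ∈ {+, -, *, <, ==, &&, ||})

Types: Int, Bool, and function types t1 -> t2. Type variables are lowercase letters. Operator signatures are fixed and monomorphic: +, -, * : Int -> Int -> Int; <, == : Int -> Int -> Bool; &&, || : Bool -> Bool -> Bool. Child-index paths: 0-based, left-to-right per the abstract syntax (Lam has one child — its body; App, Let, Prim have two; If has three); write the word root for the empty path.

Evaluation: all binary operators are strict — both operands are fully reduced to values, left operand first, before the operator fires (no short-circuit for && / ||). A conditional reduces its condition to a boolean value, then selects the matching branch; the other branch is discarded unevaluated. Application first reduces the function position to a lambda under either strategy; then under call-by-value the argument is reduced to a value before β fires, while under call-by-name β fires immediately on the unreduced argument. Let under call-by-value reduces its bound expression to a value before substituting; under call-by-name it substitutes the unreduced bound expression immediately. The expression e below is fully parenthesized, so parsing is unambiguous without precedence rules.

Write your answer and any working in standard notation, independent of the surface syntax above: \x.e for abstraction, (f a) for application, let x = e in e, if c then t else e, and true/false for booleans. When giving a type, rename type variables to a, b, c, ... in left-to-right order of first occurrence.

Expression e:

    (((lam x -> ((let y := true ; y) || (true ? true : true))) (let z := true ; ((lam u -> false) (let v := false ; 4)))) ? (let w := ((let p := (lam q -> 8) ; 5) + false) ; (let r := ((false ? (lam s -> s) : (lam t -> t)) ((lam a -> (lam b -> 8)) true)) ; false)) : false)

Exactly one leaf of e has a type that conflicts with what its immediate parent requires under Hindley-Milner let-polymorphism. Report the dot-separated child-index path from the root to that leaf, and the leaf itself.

Trace:
let y : Bool
y : Bool
  unify Bool ~ Bool
  unify Bool ~ Bool
  unify Bool ~ Bool
  unify Bool ~ Bool
\x._ : a -> Bool
let z : Bool
\u._ : b -> Bool
let v : Bool
  unify b -> Bool ~ Int -> c
  unify b ~ Int
  unify Bool ~ c
_ _ : Bool
  unify a -> Bool ~ Bool -> d
  unify a ~ Bool
  unify Bool ~ d
_ _ : Bool
  unify Bool ~ Bool
\q._ : e -> Int
let p : forall. e -> Int
  unify Int ~ Int
  unify Bool ~ Int
  FAIL: mismatch Bool ~ Int

Answer: 1.0.1 : false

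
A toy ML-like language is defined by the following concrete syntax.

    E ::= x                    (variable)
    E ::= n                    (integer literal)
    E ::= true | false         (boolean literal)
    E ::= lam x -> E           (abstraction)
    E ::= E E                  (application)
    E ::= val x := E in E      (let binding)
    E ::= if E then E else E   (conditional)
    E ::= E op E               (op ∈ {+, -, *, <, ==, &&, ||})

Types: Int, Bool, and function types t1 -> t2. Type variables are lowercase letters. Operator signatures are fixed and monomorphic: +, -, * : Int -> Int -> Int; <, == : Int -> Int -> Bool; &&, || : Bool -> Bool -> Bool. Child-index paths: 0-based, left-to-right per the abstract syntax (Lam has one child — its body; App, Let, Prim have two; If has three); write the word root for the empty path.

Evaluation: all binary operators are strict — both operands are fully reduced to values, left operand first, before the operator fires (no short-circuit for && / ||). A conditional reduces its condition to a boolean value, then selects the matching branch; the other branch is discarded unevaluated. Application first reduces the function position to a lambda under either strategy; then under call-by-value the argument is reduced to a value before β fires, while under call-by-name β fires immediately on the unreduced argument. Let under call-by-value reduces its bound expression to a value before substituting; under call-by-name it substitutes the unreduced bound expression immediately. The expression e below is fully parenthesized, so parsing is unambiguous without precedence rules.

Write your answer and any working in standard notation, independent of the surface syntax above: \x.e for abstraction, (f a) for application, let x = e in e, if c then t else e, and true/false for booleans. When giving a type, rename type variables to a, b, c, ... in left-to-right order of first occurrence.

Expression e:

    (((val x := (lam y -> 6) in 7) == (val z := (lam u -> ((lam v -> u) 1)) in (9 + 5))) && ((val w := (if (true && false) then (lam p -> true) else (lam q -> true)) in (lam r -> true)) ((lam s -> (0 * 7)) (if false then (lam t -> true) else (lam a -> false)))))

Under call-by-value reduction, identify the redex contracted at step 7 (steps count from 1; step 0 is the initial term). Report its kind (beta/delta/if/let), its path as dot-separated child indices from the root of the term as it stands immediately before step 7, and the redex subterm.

Answer: let at 1.0 : (let w = (\q.true) in (\r.true))

Working:
step 0: (((let x = (\y.6) in 7) == (let z = (\u.((\v.u) 1)) in (9 + 5))) && ((let w = (if (true && false) then (\p.true) else (\q.true)) in (\r.true)) ((\s.(0 * 7)) (if false then (\t.true) else (\a.false)))))
step 1: [let@0.0] ((7 == (let z = (\u.((\v.u) 1)) in (9 + 5))) && ((let w = (if (true && false) then (\p.true) else (\q.true)) in (\r.true)) ((\s.(0 * 7)) (if false then (\t.true) else (\a.false)))))
step 2: [let@0.1] ((7 == (9 + 5)) && ((let w = (if (true && false) then (\p.true) else (\q.true)) in (\r.true)) ((\s.(0 * 7)) (if false then (\t.true) else (\a.false)))))
step 3: [delta@0.1] ((7 == 14) && ((let w = (if (true && false) then (\p.true) else (\q.true)) in (\r.true)) ((\s.(0 * 7)) (if false then (\t.true) else (\a.false)))))
step 4: [delta@0] (false && ((let w = (if (true && false) then (\p.true) else (\q.true)) in (\r.true)) ((\s.(0 * 7)) (if false then (\t.true) else (\a.false)))))
step 5: [delta@1.0.0.0] (false && ((let w = (if false then (\p.true) else (\q.true)) in (\r.true)) ((\s.(0 * 7)) (if false then (\t.true) else (\a.false)))))
step 6: [if@1.0.0] (false && ((let w = (\q.true) in (\r.true)) ((\s.(0 * 7)) (if false then (\t.true) else (\a.false)))))
step 7: [let@1.0] (false && ((\r.true) ((\s.(0 * 7)) (if false then (\t.true) else (\a.false)))))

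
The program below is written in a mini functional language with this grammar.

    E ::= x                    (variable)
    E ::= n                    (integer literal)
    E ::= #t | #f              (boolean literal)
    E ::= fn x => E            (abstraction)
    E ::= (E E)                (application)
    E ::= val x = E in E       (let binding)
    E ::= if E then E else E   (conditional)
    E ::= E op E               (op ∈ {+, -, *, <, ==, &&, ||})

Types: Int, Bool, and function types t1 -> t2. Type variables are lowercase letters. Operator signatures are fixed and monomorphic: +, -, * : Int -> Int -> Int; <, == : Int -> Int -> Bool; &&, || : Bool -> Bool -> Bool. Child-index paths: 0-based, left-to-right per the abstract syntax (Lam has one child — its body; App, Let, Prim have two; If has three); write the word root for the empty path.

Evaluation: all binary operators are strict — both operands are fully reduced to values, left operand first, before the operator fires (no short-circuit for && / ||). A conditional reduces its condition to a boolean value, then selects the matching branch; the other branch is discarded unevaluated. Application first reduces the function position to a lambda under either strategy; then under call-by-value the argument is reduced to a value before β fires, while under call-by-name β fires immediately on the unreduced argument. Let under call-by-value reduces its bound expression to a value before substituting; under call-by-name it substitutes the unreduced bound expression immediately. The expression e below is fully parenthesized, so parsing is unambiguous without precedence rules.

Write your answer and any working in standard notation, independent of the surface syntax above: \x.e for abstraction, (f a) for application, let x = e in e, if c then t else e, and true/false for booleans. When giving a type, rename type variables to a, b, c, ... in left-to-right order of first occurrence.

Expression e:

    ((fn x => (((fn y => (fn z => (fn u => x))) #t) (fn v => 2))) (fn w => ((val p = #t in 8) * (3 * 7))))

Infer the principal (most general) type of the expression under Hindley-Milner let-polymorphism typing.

Answer: a -> b -> Int

Trace:
x : a
\u._ : d -> a
\z._ : c -> d -> a
\y._ : b -> c -> d -> a
  unify b -> c -> d -> a ~ Bool -> e
  unify b ~ Bool
  unify c -> d -> a ~ e
_ _ : c -> d -> a
\v._ : f -> Int
  unify c -> d -> a ~ (f -> Int) -> g
  unify c ~ f -> Int
  unify d -> a ~ g
_ _ : d -> a
\x._ : a -> d -> a
let p : Bool
  unify Int ~ Int
  unify Int ~ Int
  unify Int ~ Int
  unify Int ~ Int
\w._ : h -> Int
  unify a -> d -> a ~ (h -> Int) -> i
  unify a ~ h -> Int
  unify d -> h -> Int ~ i
_ _ : d -> h -> Int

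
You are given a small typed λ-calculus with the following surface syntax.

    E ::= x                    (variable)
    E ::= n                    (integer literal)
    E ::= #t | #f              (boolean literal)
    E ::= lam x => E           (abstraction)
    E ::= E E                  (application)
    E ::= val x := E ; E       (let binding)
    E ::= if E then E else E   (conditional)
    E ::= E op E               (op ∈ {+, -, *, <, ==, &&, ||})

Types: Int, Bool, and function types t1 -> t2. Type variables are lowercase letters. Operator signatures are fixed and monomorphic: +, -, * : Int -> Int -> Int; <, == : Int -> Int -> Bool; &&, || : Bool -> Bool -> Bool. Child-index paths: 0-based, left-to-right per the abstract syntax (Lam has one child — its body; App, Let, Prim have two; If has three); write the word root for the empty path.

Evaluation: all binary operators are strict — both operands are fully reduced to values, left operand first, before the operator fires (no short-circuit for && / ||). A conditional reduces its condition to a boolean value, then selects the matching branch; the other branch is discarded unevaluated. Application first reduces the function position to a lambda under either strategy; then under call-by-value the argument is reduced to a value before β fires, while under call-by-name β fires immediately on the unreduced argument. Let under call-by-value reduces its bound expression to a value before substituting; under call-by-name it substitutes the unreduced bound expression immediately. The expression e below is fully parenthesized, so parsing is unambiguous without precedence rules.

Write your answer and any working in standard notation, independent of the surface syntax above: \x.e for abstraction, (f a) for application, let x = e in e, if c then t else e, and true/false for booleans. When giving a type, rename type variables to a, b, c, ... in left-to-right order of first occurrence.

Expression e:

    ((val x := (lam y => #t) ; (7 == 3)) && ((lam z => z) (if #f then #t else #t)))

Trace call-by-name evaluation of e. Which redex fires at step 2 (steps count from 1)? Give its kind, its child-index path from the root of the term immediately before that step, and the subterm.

Answer: delta at 0 : (7 == 3)

Trace:
step 0: ((let x = (\y.true) in (7 == 3)) && ((\z.z) (if false then true else true)))
step 1: [let@0] ((7 == 3) && ((\z.z) (if false then true else true)))
step 2: [delta@0] (false && ((\z.z) (if false then true else true)))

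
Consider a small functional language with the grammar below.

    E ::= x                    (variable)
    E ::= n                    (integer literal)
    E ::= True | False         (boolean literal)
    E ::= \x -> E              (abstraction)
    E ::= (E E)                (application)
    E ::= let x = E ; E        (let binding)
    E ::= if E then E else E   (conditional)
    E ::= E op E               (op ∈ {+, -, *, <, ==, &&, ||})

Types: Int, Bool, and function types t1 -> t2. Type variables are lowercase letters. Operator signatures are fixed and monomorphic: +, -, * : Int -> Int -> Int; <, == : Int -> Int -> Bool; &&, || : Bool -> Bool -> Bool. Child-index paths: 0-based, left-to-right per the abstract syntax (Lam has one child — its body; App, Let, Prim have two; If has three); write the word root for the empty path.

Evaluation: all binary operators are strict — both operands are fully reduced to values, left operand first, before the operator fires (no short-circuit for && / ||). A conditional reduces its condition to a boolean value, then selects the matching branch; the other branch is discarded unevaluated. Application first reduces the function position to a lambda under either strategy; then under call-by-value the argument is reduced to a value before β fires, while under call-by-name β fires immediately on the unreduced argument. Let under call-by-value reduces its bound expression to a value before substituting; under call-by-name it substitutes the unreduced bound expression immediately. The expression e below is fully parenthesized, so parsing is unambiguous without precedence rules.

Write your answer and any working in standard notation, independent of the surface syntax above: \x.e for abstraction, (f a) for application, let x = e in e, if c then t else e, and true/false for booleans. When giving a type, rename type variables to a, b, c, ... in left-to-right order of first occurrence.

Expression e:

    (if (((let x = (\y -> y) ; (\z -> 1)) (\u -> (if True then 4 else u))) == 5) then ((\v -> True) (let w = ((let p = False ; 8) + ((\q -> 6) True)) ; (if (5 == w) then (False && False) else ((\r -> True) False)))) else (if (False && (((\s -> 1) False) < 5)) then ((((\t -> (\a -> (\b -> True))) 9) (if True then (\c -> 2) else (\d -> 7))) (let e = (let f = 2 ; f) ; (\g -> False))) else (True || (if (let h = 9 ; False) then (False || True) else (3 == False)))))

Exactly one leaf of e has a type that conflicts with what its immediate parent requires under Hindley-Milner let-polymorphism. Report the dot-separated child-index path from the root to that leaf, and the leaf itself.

Answer: 2.2.1.2.1 : false

Derivation:
y : a
\y._ : a -> a
let x : forall. a -> a
\z._ : b -> Int
  unify Bool ~ Bool
u : c
  unify Int ~ c
\u._ : Int -> Int
  unify b -> Int ~ (Int -> Int) -> d
  unify b ~ Int -> Int
  unify Int ~ d
_ _ : Int
  unify Int ~ Int
  unify Int ~ Int
  unify Bool ~ Bool
\v._ : e -> Bool
let p : Bool
  unify Int ~ Int
\q._ : f -> Int
  unify f -> Int ~ Bool -> g
  unify f ~ Bool
  unify Int ~ g
_ _ : Int
  unify Int ~ Int
let w : Int
  unify Int ~ Int
w : Int
  unify Int ~ Int
  unify Bool ~ Bool
  unify Bool ~ Bool
  unify Bool ~ Bool
\r._ : h -> Bool
  unify h -> Bool ~ Bool -> i
  unify h ~ Bool
  unify Bool ~ i
_ _ : Bool
  unify Bool ~ Bool
  unify e -> Bool ~ Bool -> j
  unify e ~ Bool
  unify Bool ~ j
_ _ : Bool
  unify Bool ~ Bool
\s._ : k -> Int
  unify k -> Int ~ Bool -> l
  unify k ~ Bool
  unify Int ~ l
_ _ : Int
  unify Int ~ Int
  unify Int ~ Int
  unify Bool ~ Bool
  unify Bool ~ Bool
\b._ : o -> Bool
\a._ : n -> o -> Bool
\t._ : m -> n -> o -> Bool
  unify m -> n -> o -> Bool ~ Int -> p
  unify m ~ Int
  unify n -> o -> Bool ~ p
_ _ : n -> o -> Bool
  unify Bool ~ Bool
\c._ : q -> Int
\d._ : r -> Int
  unify q -> Int ~ r -> Int
  unify q ~ r
  unify Int ~ Int
  unify n -> o -> Bool ~ (r -> Int) -> s
  unify n ~ r -> Int
  unify o -> Bool ~ s
_ _ : o -> Bool
let f : Int
f : Int
let e : Int
\g._ : t -> Bool
  unify o -> Bool ~ (t -> Bool) -> u
  unify o ~ t -> Bool
  unify Bool ~ u
_ _ : Bool
  unify Bool ~ Bool
let h : Int
  unify Bool ~ Bool
  unify Bool ~ Bool
  unify Bool ~ Bool
  unify Int ~ Int
  unify Bool ~ Int
  FAIL: mismatch Bool ~ Int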